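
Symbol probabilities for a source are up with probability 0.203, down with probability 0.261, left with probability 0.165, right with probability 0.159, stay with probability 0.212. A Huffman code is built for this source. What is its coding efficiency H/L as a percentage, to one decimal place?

Entropy H = −Σ p log₂ p ≈ 2.2979 bits.
Huffman merges: 159/1000+33/200→81/250; 203/1000+53/250→83/200; 261/1000+81/250→117/200; 83/200+117/200→1. L = 581/250 ≈ 2.3240.
Efficiency = H/L = 2.2979/2.3240 = 98.9%.

98.9%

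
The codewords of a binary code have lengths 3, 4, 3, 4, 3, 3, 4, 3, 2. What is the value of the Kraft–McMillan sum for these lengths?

1.0625

With common denominator 2^4 = 16: Σ 2^(−ℓᵢ) = 2/16 + 1/16 + 2/16 + 1/16 + 2/16 + 2/16 + 1/16 + 2/16 + 4/16 = 17/16 = 1.0625.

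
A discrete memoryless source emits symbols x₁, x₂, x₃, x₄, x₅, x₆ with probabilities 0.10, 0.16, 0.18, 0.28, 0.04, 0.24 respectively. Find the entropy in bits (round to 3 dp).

2.395 bits

H = −Σ pᵢ log₂ pᵢ.
−0.10·log₂(0.10) = 0.3322
−0.16·log₂(0.16) = 0.4230
−0.18·log₂(0.18) = 0.4453
−0.28·log₂(0.28) = 0.5142
−0.04·log₂(0.04) = 0.1858
−0.24·log₂(0.24) = 0.4941
Sum ≈ 2.3946 → 2.395 bits.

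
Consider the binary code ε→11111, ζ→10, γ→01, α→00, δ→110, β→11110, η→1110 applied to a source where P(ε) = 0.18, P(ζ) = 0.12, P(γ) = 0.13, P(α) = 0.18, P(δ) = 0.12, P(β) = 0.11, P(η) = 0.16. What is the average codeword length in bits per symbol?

3.31 bits/symbol

L̄ = Σ pᵢ·ℓᵢ = 0.18·5 + 0.12·2 + 0.13·2 + 0.18·2 + 0.12·3 + 0.11·5 + 0.16·4 = 3.31 bits/symbol.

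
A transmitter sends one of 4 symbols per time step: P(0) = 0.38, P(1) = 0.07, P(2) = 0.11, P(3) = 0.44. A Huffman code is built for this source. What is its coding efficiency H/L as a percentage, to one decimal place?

96.0%

Entropy H = −Σ p log₂ p ≈ 1.6704 bits.
Huffman merges: 7/100+11/100→9/50; 9/50+19/50→14/25; 11/25+14/25→1. L = 87/50 ≈ 1.7400.
Efficiency = H/L = 1.6704/1.7400 = 96.0%.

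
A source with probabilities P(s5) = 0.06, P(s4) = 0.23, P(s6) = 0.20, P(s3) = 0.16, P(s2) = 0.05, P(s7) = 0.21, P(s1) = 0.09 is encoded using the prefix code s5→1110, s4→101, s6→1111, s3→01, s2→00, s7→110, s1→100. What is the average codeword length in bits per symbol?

3.05 bits/symbol

L̄ = Σ pᵢ·ℓᵢ = 0.06·4 + 0.23·3 + 0.20·4 + 0.16·2 + 0.05·2 + 0.21·3 + 0.09·3 = 3.05 bits/symbol.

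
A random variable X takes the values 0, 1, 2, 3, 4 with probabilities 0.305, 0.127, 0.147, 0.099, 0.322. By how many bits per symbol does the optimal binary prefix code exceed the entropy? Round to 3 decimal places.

Entropy H = −Σ p log₂ p ≈ 2.1639 bits.
Huffman merges: 99/1000+127/1000→113/500; 147/1000+113/500→373/1000; 61/200+161/500→627/1000; 373/1000+627/1000→1. L = 1113/500 ≈ 2.2260.
L − H = 2.2260 − 2.1639 = 0.062 bits.

0.062 bits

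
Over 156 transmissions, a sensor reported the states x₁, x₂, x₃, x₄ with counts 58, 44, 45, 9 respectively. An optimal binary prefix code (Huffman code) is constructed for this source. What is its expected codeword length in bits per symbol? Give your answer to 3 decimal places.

Probabilities are the counts divided by 156.
Repeatedly combine the two least-probable nodes; the expected code length is the sum of the merged weights.
merge 3/52 + 11/39 → 53/156
merge 15/52 + 53/156 → 49/78
merge 29/78 + 49/78 → 1
L = 53/156 + 49/78 + 1 = 307/156 ≈ 1.968 bits/symbol.

1.968 bits/symbol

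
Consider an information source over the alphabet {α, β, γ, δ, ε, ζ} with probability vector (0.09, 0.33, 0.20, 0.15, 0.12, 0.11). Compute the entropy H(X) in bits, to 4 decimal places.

H = −Σ pᵢ log₂ pᵢ.
−0.09·log₂(0.09) = 0.3127
−0.33·log₂(0.33) = 0.5278
−0.20·log₂(0.20) = 0.4644
−0.15·log₂(0.15) = 0.4105
−0.12·log₂(0.12) = 0.3671
−0.11·log₂(0.11) = 0.3503
Sum ≈ 2.4328 → 2.4328 bits.

2.4328 bits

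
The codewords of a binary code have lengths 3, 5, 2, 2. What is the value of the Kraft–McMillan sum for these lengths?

With common denominator 2^5 = 32: Σ 2^(−ℓᵢ) = 4/32 + 1/32 + 8/32 + 8/32 = 21/32 = 0.65625.

0.65625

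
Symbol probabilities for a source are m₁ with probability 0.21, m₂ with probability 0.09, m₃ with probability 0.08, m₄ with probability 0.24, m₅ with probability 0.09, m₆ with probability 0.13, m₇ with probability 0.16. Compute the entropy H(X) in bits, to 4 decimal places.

2.6894 bits

H = −Σ pᵢ log₂ pᵢ.
−0.21·log₂(0.21) = 0.4728
−0.09·log₂(0.09) = 0.3127
−0.08·log₂(0.08) = 0.2915
−0.24·log₂(0.24) = 0.4941
−0.09·log₂(0.09) = 0.3127
−0.13·log₂(0.13) = 0.3826
−0.16·log₂(0.16) = 0.4230
Sum ≈ 2.6894 → 2.6894 bits.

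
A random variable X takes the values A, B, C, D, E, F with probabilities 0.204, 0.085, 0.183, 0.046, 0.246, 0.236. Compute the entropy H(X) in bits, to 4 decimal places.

H = −Σ pᵢ log₂ pᵢ.
−0.204·log₂(0.204) = 0.4678
−0.085·log₂(0.085) = 0.3023
−0.183·log₂(0.183) = 0.4484
−0.046·log₂(0.046) = 0.2043
−0.246·log₂(0.246) = 0.4977
−0.236·log₂(0.236) = 0.4916
Sum ≈ 2.4122 → 2.4122 bits.

2.4122 bits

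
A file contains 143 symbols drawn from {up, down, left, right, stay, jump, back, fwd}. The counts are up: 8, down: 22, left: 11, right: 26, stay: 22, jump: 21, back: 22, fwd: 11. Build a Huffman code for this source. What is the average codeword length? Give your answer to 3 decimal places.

Probabilities are the counts divided by 143.
Repeatedly combine the two least-probable nodes; the expected code length is the sum of the merged weights.
merge 8/143 + 1/13 → 19/143
merge 1/13 + 19/143 → 30/143
merge 21/143 + 2/13 → 43/143
merge 2/13 + 2/13 → 4/13
merge 2/11 + 30/143 → 56/143
merge 43/143 + 4/13 → 87/143
merge 56/143 + 87/143 → 1
L = 19/143 + 30/143 + 43/143 + 4/13 + 56/143 + 87/143 + 1 = 422/143 ≈ 2.951 bits/symbol.

2.951 bits/symbol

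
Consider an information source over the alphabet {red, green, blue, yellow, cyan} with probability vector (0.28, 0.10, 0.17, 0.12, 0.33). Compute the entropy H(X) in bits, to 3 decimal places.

2.176 bits

H = −Σ pᵢ log₂ pᵢ.
−0.28·log₂(0.28) = 0.5142
−0.10·log₂(0.10) = 0.3322
−0.17·log₂(0.17) = 0.4346
−0.12·log₂(0.12) = 0.3671
−0.33·log₂(0.33) = 0.5278
Sum ≈ 2.1759 → 2.176 bits.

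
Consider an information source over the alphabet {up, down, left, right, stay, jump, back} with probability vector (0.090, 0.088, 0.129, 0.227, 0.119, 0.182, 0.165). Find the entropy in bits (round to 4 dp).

2.7297 bits

H = −Σ pᵢ log₂ pᵢ.
−0.090·log₂(0.090) = 0.3127
−0.088·log₂(0.088) = 0.3086
−0.129·log₂(0.129) = 0.3811
−0.227·log₂(0.227) = 0.4856
−0.119·log₂(0.119) = 0.3654
−0.182·log₂(0.182) = 0.4474
−0.165·log₂(0.165) = 0.4289
Sum ≈ 2.7297 → 2.7297 bits.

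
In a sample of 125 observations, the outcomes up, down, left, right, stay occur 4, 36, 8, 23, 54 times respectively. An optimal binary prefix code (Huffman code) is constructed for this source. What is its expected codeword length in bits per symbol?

Probabilities are the counts divided by 125.
Repeatedly combine the two least-probable nodes; the expected code length is the sum of the merged weights.
merge 4/125 + 8/125 → 12/125
merge 12/125 + 23/125 → 7/25
merge 7/25 + 36/125 → 71/125
merge 54/125 + 71/125 → 1
L = 12/125 + 7/25 + 71/125 + 1 = 243/125 = 1.944 bits/symbol.

1.944 bits/symbol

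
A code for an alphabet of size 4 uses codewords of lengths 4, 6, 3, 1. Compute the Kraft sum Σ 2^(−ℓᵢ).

0.703125

With common denominator 2^6 = 64: Σ 2^(−ℓᵢ) = 4/64 + 1/64 + 8/64 + 32/64 = 45/64 = 0.703125.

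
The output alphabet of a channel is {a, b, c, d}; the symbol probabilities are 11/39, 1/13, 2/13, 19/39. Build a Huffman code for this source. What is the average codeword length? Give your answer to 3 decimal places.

1.744 bits/symbol

Repeatedly combine the two least-probable nodes; the expected code length is the sum of the merged weights.
merge 1/13 + 2/13 → 3/13
merge 3/13 + 11/39 → 20/39
merge 19/39 + 20/39 → 1
L = 3/13 + 20/39 + 1 = 68/39 ≈ 1.744 bits/symbol.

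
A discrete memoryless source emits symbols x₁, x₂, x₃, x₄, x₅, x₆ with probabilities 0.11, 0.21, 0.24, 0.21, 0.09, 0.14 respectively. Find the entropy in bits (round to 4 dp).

2.4998 bits

H = −Σ pᵢ log₂ pᵢ.
−0.11·log₂(0.11) = 0.3503
−0.21·log₂(0.21) = 0.4728
−0.24·log₂(0.24) = 0.4941
−0.21·log₂(0.21) = 0.4728
−0.09·log₂(0.09) = 0.3127
−0.14·log₂(0.14) = 0.3971
Sum ≈ 2.4998 → 2.4998 bits.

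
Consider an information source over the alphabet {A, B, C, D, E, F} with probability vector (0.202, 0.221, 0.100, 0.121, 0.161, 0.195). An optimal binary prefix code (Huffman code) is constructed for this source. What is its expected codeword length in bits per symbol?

Repeatedly combine the two least-probable nodes; the expected code length is the sum of the merged weights.
merge 1/10 + 121/1000 → 221/1000
merge 161/1000 + 39/200 → 89/250
merge 101/500 + 221/1000 → 423/1000
merge 221/1000 + 89/250 → 577/1000
merge 423/1000 + 577/1000 → 1
L = 221/1000 + 89/250 + 423/1000 + 577/1000 + 1 = 2577/1000 = 2.577 bits/symbol.

2.577 bits/symbol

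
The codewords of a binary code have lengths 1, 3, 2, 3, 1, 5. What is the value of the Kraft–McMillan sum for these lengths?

1.53125

With common denominator 2^5 = 32: Σ 2^(−ℓᵢ) = 16/32 + 4/32 + 8/32 + 4/32 + 16/32 + 1/32 = 49/32 = 1.53125.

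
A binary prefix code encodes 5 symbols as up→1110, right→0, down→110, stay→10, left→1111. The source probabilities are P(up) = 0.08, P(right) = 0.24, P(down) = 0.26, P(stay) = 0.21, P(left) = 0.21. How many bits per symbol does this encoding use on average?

2.6 bits/symbol

L̄ = Σ pᵢ·ℓᵢ = 0.08·4 + 0.24·1 + 0.26·3 + 0.21·2 + 0.21·4 = 2.6 bits/symbol.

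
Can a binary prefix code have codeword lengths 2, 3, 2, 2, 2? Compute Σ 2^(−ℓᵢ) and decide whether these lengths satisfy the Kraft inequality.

With common denominator 2^3 = 8: Σ 2^(−ℓᵢ) = 2/8 + 1/8 + 2/8 + 2/8 + 2/8 = 9/8 = 1.125.
Kraft's inequality requires Σ ≤ 1; here Σ = 1.125 > 1, so no such prefix code exists.

1.125; no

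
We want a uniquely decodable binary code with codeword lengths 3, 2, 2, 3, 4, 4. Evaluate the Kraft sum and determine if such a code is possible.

With common denominator 2^4 = 16: Σ 2^(−ℓᵢ) = 2/16 + 4/16 + 4/16 + 2/16 + 1/16 + 1/16 = 14/16 = 0.875.
Kraft's inequality requires Σ ≤ 1; here Σ = 0.875 ≤ 1, so such a prefix code exists.

0.875; yes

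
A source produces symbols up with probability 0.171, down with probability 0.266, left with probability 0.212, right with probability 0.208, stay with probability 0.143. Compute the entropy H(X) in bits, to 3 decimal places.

2.291 bits

H = −Σ pᵢ log₂ pᵢ.
−0.171·log₂(0.171) = 0.4357
−0.266·log₂(0.266) = 0.5082
−0.212·log₂(0.212) = 0.4744
−0.208·log₂(0.208) = 0.4712
−0.143·log₂(0.143) = 0.4012
Sum ≈ 2.2908 → 2.291 bits.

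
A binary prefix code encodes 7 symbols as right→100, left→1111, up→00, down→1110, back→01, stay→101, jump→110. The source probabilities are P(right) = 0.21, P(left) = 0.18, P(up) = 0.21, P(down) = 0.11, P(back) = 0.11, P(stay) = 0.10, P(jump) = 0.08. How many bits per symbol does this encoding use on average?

L̄ = Σ pᵢ·ℓᵢ = 0.21·3 + 0.18·4 + 0.21·2 + 0.11·4 + 0.11·2 + 0.10·3 + 0.08·3 = 2.97 bits/symbol.

2.97 bits/symbol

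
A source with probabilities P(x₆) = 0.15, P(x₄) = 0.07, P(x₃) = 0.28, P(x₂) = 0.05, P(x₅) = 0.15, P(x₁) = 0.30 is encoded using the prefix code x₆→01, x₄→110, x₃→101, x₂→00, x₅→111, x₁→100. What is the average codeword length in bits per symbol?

2.8 bits/symbol

L̄ = Σ pᵢ·ℓᵢ = 0.15·2 + 0.07·3 + 0.28·3 + 0.05·2 + 0.15·3 + 0.30·3 = 2.8 bits/symbol.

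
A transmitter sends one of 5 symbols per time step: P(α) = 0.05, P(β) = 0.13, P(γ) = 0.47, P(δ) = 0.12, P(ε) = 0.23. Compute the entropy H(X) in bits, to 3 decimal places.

H = −Σ pᵢ log₂ pᵢ.
−0.05·log₂(0.05) = 0.2161
−0.13·log₂(0.13) = 0.3826
−0.47·log₂(0.47) = 0.5120
−0.12·log₂(0.12) = 0.3671
−0.23·log₂(0.23) = 0.4877
Sum ≈ 1.9654 → 1.965 bits.

1.965 bits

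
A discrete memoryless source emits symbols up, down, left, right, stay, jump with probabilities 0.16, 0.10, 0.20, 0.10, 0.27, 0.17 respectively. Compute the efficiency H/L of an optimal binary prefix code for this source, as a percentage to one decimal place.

98.7%

Entropy H = −Σ p log₂ p ≈ 2.4964 bits.
Huffman merges: 1/10+1/10→1/5; 4/25+17/100→33/100; 1/5+1/5→2/5; 27/100+33/100→3/5; 2/5+3/5→1. L = 253/100 ≈ 2.5300.
Efficiency = H/L = 2.4964/2.5300 = 98.7%.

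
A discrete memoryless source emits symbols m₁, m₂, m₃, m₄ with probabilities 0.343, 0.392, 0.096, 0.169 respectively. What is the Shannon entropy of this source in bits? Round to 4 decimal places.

H = −Σ pᵢ log₂ pᵢ.
−0.343·log₂(0.343) = 0.5295
−0.392·log₂(0.392) = 0.5296
−0.096·log₂(0.096) = 0.3246
−0.169·log₂(0.169) = 0.4335
Sum ≈ 1.8171 → 1.8171 bits.

1.8171 bits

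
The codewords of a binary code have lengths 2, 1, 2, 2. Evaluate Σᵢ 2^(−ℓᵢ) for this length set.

1.25

With common denominator 2^2 = 4: Σ 2^(−ℓᵢ) = 1/4 + 2/4 + 1/4 + 1/4 = 5/4 = 1.25.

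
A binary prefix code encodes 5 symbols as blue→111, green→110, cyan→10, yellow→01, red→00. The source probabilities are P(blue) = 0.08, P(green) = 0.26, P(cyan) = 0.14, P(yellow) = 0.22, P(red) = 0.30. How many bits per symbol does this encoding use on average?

2.34 bits/symbol

L̄ = Σ pᵢ·ℓᵢ = 0.08·3 + 0.26·3 + 0.14·2 + 0.22·2 + 0.30·2 = 2.34 bits/symbol.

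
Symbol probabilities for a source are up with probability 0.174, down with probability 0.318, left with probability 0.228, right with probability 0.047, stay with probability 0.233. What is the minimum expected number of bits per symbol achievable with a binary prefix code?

Repeatedly combine the two least-probable nodes; the expected code length is the sum of the merged weights.
merge 47/1000 + 87/500 → 221/1000
merge 221/1000 + 57/250 → 449/1000
merge 233/1000 + 159/500 → 551/1000
merge 449/1000 + 551/1000 → 1
L = 221/1000 + 449/1000 + 551/1000 + 1 = 2221/1000 = 2.221 bits/symbol.

2.221 bits/symbol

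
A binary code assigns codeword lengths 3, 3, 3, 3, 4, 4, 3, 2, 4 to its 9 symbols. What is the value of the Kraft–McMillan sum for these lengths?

1.0625

With common denominator 2^4 = 16: Σ 2^(−ℓᵢ) = 2/16 + 2/16 + 2/16 + 2/16 + 1/16 + 1/16 + 2/16 + 4/16 + 1/16 = 17/16 = 1.0625.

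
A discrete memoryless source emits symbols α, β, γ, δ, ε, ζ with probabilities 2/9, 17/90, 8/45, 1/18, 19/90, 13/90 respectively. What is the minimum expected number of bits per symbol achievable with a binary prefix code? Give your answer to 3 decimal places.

Repeatedly combine the two least-probable nodes; the expected code length is the sum of the merged weights.
merge 1/18 + 13/90 → 1/5
merge 8/45 + 17/90 → 11/30
merge 1/5 + 19/90 → 37/90
merge 2/9 + 11/30 → 53/90
merge 37/90 + 53/90 → 1
L = 1/5 + 11/30 + 37/90 + 53/90 + 1 = 77/30 ≈ 2.567 bits/symbol.

2.567 bits/symbol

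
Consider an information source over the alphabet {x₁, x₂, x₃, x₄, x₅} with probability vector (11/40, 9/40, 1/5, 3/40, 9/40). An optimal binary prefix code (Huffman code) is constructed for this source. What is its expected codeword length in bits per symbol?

2.275 bits/symbol

Repeatedly combine the two least-probable nodes; the expected code length is the sum of the merged weights.
merge 3/40 + 1/5 → 11/40
merge 9/40 + 9/40 → 9/20
merge 11/40 + 11/40 → 11/20
merge 9/20 + 11/20 → 1
L = 11/40 + 9/20 + 11/20 + 1 = 91/40 = 2.275 bits/symbol.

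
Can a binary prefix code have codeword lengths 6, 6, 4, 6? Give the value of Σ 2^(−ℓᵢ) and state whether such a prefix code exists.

With common denominator 2^6 = 64: Σ 2^(−ℓᵢ) = 1/64 + 1/64 + 4/64 + 1/64 = 7/64 = 0.109375.
Kraft's inequality requires Σ ≤ 1; here Σ = 0.109375 ≤ 1, so such a prefix code exists.

0.109375; yes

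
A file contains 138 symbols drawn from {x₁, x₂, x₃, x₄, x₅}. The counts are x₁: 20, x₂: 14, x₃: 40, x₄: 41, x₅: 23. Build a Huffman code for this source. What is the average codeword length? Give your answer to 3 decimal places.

2.246 bits/symbol

Probabilities are the counts divided by 138.
Repeatedly combine the two least-probable nodes; the expected code length is the sum of the merged weights.
merge 7/69 + 10/69 → 17/69
merge 1/6 + 17/69 → 19/46
merge 20/69 + 41/138 → 27/46
merge 19/46 + 27/46 → 1
L = 17/69 + 19/46 + 27/46 + 1 = 155/69 ≈ 2.246 bits/symbol.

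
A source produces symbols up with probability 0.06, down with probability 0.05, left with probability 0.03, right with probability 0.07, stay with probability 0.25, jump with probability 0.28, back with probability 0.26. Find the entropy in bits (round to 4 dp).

2.3995 bits

H = −Σ pᵢ log₂ pᵢ.
−0.06·log₂(0.06) = 0.2435
−0.05·log₂(0.05) = 0.2161
−0.03·log₂(0.03) = 0.1518
−0.07·log₂(0.07) = 0.2686
−0.25·log₂(0.25) = 0.5000
−0.28·log₂(0.28) = 0.5142
−0.26·log₂(0.26) = 0.5053
Sum ≈ 2.3995 → 2.3995 bits.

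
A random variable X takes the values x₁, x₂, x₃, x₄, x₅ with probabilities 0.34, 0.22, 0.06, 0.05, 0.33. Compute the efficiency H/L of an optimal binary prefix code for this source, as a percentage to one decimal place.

95.1%

Entropy H = −Σ p log₂ p ≈ 1.9972 bits.
Huffman merges: 1/20+3/50→11/100; 11/100+11/50→33/100; 33/100+33/100→33/50; 17/50+33/50→1. L = 21/10 ≈ 2.1000.
Efficiency = H/L = 1.9972/2.1000 = 95.1%.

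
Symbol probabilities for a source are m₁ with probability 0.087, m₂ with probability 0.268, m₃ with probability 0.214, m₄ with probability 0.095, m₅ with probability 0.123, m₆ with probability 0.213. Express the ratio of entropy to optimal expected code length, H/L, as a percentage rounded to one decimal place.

99.0%

Entropy H = −Σ p log₂ p ≈ 2.4613 bits.
Huffman merges: 87/1000+19/200→91/500; 123/1000+91/500→61/200; 213/1000+107/500→427/1000; 67/250+61/200→573/1000; 427/1000+573/1000→1. L = 2487/1000 ≈ 2.4870.
Efficiency = H/L = 2.4613/2.4870 = 99.0%.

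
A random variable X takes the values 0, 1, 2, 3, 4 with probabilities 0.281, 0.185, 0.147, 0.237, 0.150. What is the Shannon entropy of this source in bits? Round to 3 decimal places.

2.274 bits

H = −Σ pᵢ log₂ pᵢ.
−0.281·log₂(0.281) = 0.5146
−0.185·log₂(0.185) = 0.4504
−0.147·log₂(0.147) = 0.4066
−0.237·log₂(0.237) = 0.4923
−0.150·log₂(0.150) = 0.4105
Sum ≈ 2.2744 → 2.274 bits.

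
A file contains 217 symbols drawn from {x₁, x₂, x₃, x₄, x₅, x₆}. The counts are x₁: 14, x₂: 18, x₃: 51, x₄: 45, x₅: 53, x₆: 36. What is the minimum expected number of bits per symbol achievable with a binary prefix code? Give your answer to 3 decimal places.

Probabilities are the counts divided by 217.
Repeatedly combine the two least-probable nodes; the expected code length is the sum of the merged weights.
merge 2/31 + 18/217 → 32/217
merge 32/217 + 36/217 → 68/217
merge 45/217 + 51/217 → 96/217
merge 53/217 + 68/217 → 121/217
merge 96/217 + 121/217 → 1
L = 32/217 + 68/217 + 96/217 + 121/217 + 1 = 534/217 ≈ 2.461 bits/symbol.

2.461 bits/symbol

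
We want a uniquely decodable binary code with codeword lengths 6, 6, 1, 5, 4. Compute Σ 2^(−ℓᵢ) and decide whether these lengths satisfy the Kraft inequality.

With common denominator 2^6 = 64: Σ 2^(−ℓᵢ) = 1/64 + 1/64 + 32/64 + 2/64 + 4/64 = 40/64 = 0.625.
Kraft's inequality requires Σ ≤ 1; here Σ = 0.625 ≤ 1, so such a prefix code exists.

0.625; yes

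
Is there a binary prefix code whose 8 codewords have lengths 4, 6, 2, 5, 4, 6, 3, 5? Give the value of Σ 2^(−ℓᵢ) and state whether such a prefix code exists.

With common denominator 2^6 = 64: Σ 2^(−ℓᵢ) = 4/64 + 1/64 + 16/64 + 2/64 + 4/64 + 1/64 + 8/64 + 2/64 = 38/64 = 0.59375.
Kraft's inequality requires Σ ≤ 1; here Σ = 0.59375 ≤ 1, so such a prefix code exists.

0.59375; yes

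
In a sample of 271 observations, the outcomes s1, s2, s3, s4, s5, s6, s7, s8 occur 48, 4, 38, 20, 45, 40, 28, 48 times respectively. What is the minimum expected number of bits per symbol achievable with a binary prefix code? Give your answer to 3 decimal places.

2.911 bits/symbol

Probabilities are the counts divided by 271.
Repeatedly combine the two least-probable nodes; the expected code length is the sum of the merged weights.
merge 4/271 + 20/271 → 24/271
merge 24/271 + 28/271 → 52/271
merge 38/271 + 40/271 → 78/271
merge 45/271 + 48/271 → 93/271
merge 48/271 + 52/271 → 100/271
merge 78/271 + 93/271 → 171/271
merge 100/271 + 171/271 → 1
L = 24/271 + 52/271 + 78/271 + 93/271 + 100/271 + 171/271 + 1 = 789/271 ≈ 2.911 bits/symbol.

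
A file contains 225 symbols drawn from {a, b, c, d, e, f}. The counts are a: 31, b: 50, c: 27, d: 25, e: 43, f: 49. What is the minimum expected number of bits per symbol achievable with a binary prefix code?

Probabilities are the counts divided by 225.
Repeatedly combine the two least-probable nodes; the expected code length is the sum of the merged weights.
merge 1/9 + 3/25 → 52/225
merge 31/225 + 43/225 → 74/225
merge 49/225 + 2/9 → 11/25
merge 52/225 + 74/225 → 14/25
merge 11/25 + 14/25 → 1
L = 52/225 + 74/225 + 11/25 + 14/25 + 1 = 64/25 = 2.56 bits/symbol.

2.56 bits/symbol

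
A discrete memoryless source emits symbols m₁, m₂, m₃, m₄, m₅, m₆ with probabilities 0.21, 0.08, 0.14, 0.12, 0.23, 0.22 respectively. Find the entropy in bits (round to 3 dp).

2.497 bits

H = −Σ pᵢ log₂ pᵢ.
−0.21·log₂(0.21) = 0.4728
−0.08·log₂(0.08) = 0.2915
−0.14·log₂(0.14) = 0.3971
−0.12·log₂(0.12) = 0.3671
−0.23·log₂(0.23) = 0.4877
−0.22·log₂(0.22) = 0.4806
Sum ≈ 2.4968 → 2.497 bits.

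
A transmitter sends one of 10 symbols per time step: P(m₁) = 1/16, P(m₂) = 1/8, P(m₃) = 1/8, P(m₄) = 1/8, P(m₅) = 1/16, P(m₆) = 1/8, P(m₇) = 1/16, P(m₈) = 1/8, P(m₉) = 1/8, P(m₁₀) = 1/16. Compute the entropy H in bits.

3.25 bits

Each probability is a power of 1/2, so log₂(1/p) is an integer.
H = Σ p·log₂(1/p) = 1/16·4 + 1/8·3 + 1/8·3 + 1/8·3 + 1/16·4 + 1/8·3 + 1/16·4 + 1/8·3 + 1/8·3 + 1/16·4 = 3.25 bits.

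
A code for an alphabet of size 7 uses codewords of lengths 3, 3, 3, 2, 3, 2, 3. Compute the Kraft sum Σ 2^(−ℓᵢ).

With common denominator 2^3 = 8: Σ 2^(−ℓᵢ) = 1/8 + 1/8 + 1/8 + 2/8 + 1/8 + 2/8 + 1/8 = 9/8 = 1.125.

1.125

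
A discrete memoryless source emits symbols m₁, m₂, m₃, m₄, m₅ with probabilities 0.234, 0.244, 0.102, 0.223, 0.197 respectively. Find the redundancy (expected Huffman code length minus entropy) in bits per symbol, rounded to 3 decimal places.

0.032 bits

Entropy H = −Σ p log₂ p ≈ 2.2673 bits.
Huffman merges: 51/500+197/1000→299/1000; 223/1000+117/500→457/1000; 61/250+299/1000→543/1000; 457/1000+543/1000→1. L = 2299/1000 ≈ 2.2990.
L − H = 2.2990 − 2.2673 = 0.032 bits.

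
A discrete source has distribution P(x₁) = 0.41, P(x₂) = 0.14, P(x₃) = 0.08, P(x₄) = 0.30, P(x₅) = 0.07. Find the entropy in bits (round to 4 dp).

H = −Σ pᵢ log₂ pᵢ.
−0.41·log₂(0.41) = 0.5274
−0.14·log₂(0.14) = 0.3971
−0.08·log₂(0.08) = 0.2915
−0.30·log₂(0.30) = 0.5211
−0.07·log₂(0.07) = 0.2686
Sum ≈ 2.0056 → 2.0056 bits.

2.0056 bits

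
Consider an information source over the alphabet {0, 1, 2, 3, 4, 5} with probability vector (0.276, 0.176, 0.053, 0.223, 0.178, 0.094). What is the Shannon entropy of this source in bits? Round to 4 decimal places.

2.4250 bits

H = −Σ pᵢ log₂ pᵢ.
−0.276·log₂(0.276) = 0.5126
−0.176·log₂(0.176) = 0.4411
−0.053·log₂(0.053) = 0.2246
−0.223·log₂(0.223) = 0.4828
−0.178·log₂(0.178) = 0.4432
−0.094·log₂(0.094) = 0.3207
Sum ≈ 2.4250 → 2.4250 bits.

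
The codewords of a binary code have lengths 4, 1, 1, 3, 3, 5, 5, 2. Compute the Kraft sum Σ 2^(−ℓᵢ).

With common denominator 2^5 = 32: Σ 2^(−ℓᵢ) = 2/32 + 16/32 + 16/32 + 4/32 + 4/32 + 1/32 + 1/32 + 8/32 = 52/32 = 1.625.

1.625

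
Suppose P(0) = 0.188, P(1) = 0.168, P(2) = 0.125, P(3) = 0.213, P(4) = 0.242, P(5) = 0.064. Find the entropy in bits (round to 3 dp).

H = −Σ pᵢ log₂ pᵢ.
−0.188·log₂(0.188) = 0.4533
−0.168·log₂(0.168) = 0.4323
−0.125·log₂(0.125) = 0.3750
−0.213·log₂(0.213) = 0.4752
−0.242·log₂(0.242) = 0.4954
−0.064·log₂(0.064) = 0.2538
Sum ≈ 2.4850 → 2.485 bits.

2.485 bits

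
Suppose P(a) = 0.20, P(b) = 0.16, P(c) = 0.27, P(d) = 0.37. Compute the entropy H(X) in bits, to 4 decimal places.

1.9282 bits

H = −Σ pᵢ log₂ pᵢ.
−0.20·log₂(0.20) = 0.4644
−0.16·log₂(0.16) = 0.4230
−0.27·log₂(0.27) = 0.5100
−0.37·log₂(0.37) = 0.5307
Sum ≈ 1.9282 → 1.9282 bits.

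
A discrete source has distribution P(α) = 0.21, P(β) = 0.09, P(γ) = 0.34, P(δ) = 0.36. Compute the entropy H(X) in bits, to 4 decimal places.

H = −Σ pᵢ log₂ pᵢ.
−0.21·log₂(0.21) = 0.4728
−0.09·log₂(0.09) = 0.3127
−0.34·log₂(0.34) = 0.5292
−0.36·log₂(0.36) = 0.5306
Sum ≈ 1.8453 → 1.8453 bits.

1.8453 bits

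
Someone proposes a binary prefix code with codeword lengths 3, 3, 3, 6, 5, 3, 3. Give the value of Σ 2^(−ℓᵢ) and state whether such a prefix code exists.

With common denominator 2^6 = 64: Σ 2^(−ℓᵢ) = 8/64 + 8/64 + 8/64 + 1/64 + 2/64 + 8/64 + 8/64 = 43/64 = 0.671875.
Kraft's inequality requires Σ ≤ 1; here Σ = 0.671875 ≤ 1, so such a prefix code exists.

0.671875; yes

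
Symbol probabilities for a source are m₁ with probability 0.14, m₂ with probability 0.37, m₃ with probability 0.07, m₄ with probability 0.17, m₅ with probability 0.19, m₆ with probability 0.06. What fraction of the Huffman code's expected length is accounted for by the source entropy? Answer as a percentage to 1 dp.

Entropy H = −Σ p log₂ p ≈ 2.3297 bits.
Huffman merges: 3/50+7/100→13/100; 13/100+7/50→27/100; 17/100+19/100→9/25; 27/100+9/25→63/100; 37/100+63/100→1. L = 239/100 ≈ 2.3900.
Efficiency = H/L = 2.3297/2.3900 = 97.5%.

97.5%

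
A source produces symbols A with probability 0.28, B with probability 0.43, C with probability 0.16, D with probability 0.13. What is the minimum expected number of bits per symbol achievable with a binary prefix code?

Repeatedly combine the two least-probable nodes; the expected code length is the sum of the merged weights.
merge 13/100 + 4/25 → 29/100
merge 7/25 + 29/100 → 57/100
merge 43/100 + 57/100 → 1
L = 29/100 + 57/100 + 1 = 93/50 = 1.86 bits/symbol.

1.86 bits/symbol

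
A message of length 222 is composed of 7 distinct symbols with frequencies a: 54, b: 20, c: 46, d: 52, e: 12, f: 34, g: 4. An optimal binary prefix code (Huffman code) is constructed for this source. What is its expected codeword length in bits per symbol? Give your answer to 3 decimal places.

Probabilities are the counts divided by 222.
Repeatedly combine the two least-probable nodes; the expected code length is the sum of the merged weights.
merge 2/111 + 2/37 → 8/111
merge 8/111 + 10/111 → 6/37
merge 17/111 + 6/37 → 35/111
merge 23/111 + 26/111 → 49/111
merge 9/37 + 35/111 → 62/111
merge 49/111 + 62/111 → 1
L = 8/111 + 6/37 + 35/111 + 49/111 + 62/111 + 1 = 283/111 ≈ 2.550 bits/symbol.

2.550 bits/symbol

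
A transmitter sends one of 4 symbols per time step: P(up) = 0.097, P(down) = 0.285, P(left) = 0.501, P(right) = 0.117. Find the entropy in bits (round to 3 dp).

1.704 bits

H = −Σ pᵢ log₂ pᵢ.
−0.097·log₂(0.097) = 0.3265
−0.285·log₂(0.285) = 0.5161
−0.501·log₂(0.501) = 0.4996
−0.117·log₂(0.117) = 0.3622
Sum ≈ 1.7043 → 1.704 bits.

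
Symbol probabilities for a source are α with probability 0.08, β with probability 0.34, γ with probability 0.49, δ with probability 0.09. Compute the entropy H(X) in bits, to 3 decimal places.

1.638 bits

H = −Σ pᵢ log₂ pᵢ.
−0.08·log₂(0.08) = 0.2915
−0.34·log₂(0.34) = 0.5292
−0.49·log₂(0.49) = 0.5043
−0.09·log₂(0.09) = 0.3127
Sum ≈ 1.6376 → 1.638 bits.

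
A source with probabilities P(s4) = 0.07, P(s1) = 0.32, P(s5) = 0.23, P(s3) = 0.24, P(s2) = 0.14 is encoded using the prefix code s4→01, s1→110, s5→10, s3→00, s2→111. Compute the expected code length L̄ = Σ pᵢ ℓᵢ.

L̄ = Σ pᵢ·ℓᵢ = 0.07·2 + 0.32·3 + 0.23·2 + 0.24·2 + 0.14·3 = 2.46 bits/symbol.

2.46 bits/symbol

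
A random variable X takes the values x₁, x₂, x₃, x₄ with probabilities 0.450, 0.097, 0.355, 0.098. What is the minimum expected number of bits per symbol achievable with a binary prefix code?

Repeatedly combine the two least-probable nodes; the expected code length is the sum of the merged weights.
merge 97/1000 + 49/500 → 39/200
merge 39/200 + 71/200 → 11/20
merge 9/20 + 11/20 → 1
L = 39/200 + 11/20 + 1 = 349/200 = 1.745 bits/symbol.

1.745 bits/symbol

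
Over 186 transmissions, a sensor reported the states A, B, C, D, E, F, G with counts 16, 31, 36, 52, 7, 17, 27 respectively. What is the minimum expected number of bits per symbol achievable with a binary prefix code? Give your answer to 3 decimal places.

Probabilities are the counts divided by 186.
Repeatedly combine the two least-probable nodes; the expected code length is the sum of the merged weights.
merge 7/186 + 8/93 → 23/186
merge 17/186 + 23/186 → 20/93
merge 9/62 + 1/6 → 29/93
merge 6/31 + 20/93 → 38/93
merge 26/93 + 29/93 → 55/93
merge 38/93 + 55/93 → 1
L = 23/186 + 20/93 + 29/93 + 38/93 + 55/93 + 1 = 493/186 ≈ 2.651 bits/symbol.

2.651 bits/symbol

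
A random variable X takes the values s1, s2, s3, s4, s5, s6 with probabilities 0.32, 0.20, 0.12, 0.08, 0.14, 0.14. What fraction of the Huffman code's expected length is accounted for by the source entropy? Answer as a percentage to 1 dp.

98.5%

Entropy H = −Σ p log₂ p ≈ 2.4432 bits.
Huffman merges: 2/25+3/25→1/5; 7/50+7/50→7/25; 1/5+1/5→2/5; 7/25+8/25→3/5; 2/5+3/5→1. L = 62/25 ≈ 2.4800.
Efficiency = H/L = 2.4432/2.4800 = 98.5%.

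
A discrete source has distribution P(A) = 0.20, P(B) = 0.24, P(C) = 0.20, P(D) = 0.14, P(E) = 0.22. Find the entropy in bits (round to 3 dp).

2.301 bits

H = −Σ pᵢ log₂ pᵢ.
−0.20·log₂(0.20) = 0.4644
−0.24·log₂(0.24) = 0.4941
−0.20·log₂(0.20) = 0.4644
−0.14·log₂(0.14) = 0.3971
−0.22·log₂(0.22) = 0.4806
Sum ≈ 2.3006 → 2.301 bits.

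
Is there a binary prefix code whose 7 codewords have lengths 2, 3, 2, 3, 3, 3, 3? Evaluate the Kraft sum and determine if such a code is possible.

With common denominator 2^3 = 8: Σ 2^(−ℓᵢ) = 2/8 + 1/8 + 2/8 + 1/8 + 1/8 + 1/8 + 1/8 = 9/8 = 1.125.
Kraft's inequality requires Σ ≤ 1; here Σ = 1.125 > 1, so no such prefix code exists.

1.125; no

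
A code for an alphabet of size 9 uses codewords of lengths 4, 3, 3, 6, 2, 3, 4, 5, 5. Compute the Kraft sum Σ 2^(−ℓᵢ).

With common denominator 2^6 = 64: Σ 2^(−ℓᵢ) = 4/64 + 8/64 + 8/64 + 1/64 + 16/64 + 8/64 + 4/64 + 2/64 + 2/64 = 53/64 = 0.828125.

0.828125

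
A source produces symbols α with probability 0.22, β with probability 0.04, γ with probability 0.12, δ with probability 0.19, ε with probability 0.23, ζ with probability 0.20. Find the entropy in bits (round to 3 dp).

2.441 bits

H = −Σ pᵢ log₂ pᵢ.
−0.22·log₂(0.22) = 0.4806
−0.04·log₂(0.04) = 0.1858
−0.12·log₂(0.12) = 0.3671
−0.19·log₂(0.19) = 0.4552
−0.23·log₂(0.23) = 0.4877
−0.20·log₂(0.20) = 0.4644
Sum ≈ 2.4407 → 2.441 bits.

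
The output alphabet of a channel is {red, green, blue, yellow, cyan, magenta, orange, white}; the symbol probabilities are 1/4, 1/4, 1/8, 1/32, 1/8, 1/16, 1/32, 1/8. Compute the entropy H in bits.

Each probability is a power of 1/2, so log₂(1/p) is an integer.
H = Σ p·log₂(1/p) = 1/4·2 + 1/4·2 + 1/8·3 + 1/32·5 + 1/8·3 + 1/16·4 + 1/32·5 + 1/8·3 = 2.6875 bits.

2.6875 bits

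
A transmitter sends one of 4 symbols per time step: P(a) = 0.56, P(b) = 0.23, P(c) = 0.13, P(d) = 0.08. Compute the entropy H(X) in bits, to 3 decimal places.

1.630 bits

H = −Σ pᵢ log₂ pᵢ.
−0.56·log₂(0.56) = 0.4684
−0.23·log₂(0.23) = 0.4877
−0.13·log₂(0.13) = 0.3826
−0.08·log₂(0.08) = 0.2915
Sum ≈ 1.6303 → 1.630 bits.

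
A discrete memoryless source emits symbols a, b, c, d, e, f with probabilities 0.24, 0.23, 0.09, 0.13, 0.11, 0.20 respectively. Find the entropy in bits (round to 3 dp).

2.492 bits

H = −Σ pᵢ log₂ pᵢ.
−0.24·log₂(0.24) = 0.4941
−0.23·log₂(0.23) = 0.4877
−0.09·log₂(0.09) = 0.3127
−0.13·log₂(0.13) = 0.3826
−0.11·log₂(0.11) = 0.3503
−0.20·log₂(0.20) = 0.4644
Sum ≈ 2.4918 → 2.492 bits.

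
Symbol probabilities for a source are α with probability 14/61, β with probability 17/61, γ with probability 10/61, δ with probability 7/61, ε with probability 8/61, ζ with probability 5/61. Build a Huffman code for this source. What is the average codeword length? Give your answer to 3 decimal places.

Repeatedly combine the two least-probable nodes; the expected code length is the sum of the merged weights.
merge 5/61 + 7/61 → 12/61
merge 8/61 + 10/61 → 18/61
merge 12/61 + 14/61 → 26/61
merge 17/61 + 18/61 → 35/61
merge 26/61 + 35/61 → 1
L = 12/61 + 18/61 + 26/61 + 35/61 + 1 = 152/61 ≈ 2.492 bits/symbol.

2.492 bits/symbol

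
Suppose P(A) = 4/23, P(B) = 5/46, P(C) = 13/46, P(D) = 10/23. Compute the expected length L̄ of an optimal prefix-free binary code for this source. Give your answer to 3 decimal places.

Repeatedly combine the two least-probable nodes; the expected code length is the sum of the merged weights.
merge 5/46 + 4/23 → 13/46
merge 13/46 + 13/46 → 13/23
merge 10/23 + 13/23 → 1
L = 13/46 + 13/23 + 1 = 85/46 ≈ 1.848 bits/symbol.

1.848 bits/symbol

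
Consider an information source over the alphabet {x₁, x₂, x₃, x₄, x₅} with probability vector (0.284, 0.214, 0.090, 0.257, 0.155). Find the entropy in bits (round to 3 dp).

2.225 bits

H = −Σ pᵢ log₂ pᵢ.
−0.284·log₂(0.284) = 0.5158
−0.214·log₂(0.214) = 0.4760
−0.090·log₂(0.090) = 0.3127
−0.257·log₂(0.257) = 0.5038
−0.155·log₂(0.155) = 0.4169
Sum ≈ 2.2251 → 2.225 bits.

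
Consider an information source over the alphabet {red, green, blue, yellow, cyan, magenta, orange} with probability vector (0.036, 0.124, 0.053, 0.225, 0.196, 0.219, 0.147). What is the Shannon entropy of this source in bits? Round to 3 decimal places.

2.602 bits

H = −Σ pᵢ log₂ pᵢ.
−0.036·log₂(0.036) = 0.1727
−0.124·log₂(0.124) = 0.3734
−0.053·log₂(0.053) = 0.2246
−0.225·log₂(0.225) = 0.4842
−0.196·log₂(0.196) = 0.4608
−0.219·log₂(0.219) = 0.4798
−0.147·log₂(0.147) = 0.4066
Sum ≈ 2.6022 → 2.602 bits.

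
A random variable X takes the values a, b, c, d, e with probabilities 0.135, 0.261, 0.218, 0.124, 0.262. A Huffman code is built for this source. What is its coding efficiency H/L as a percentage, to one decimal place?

99.8%

Entropy H = −Σ p log₂ p ≈ 2.2546 bits.
Huffman merges: 31/250+27/200→259/1000; 109/500+259/1000→477/1000; 261/1000+131/500→523/1000; 477/1000+523/1000→1. L = 2259/1000 ≈ 2.2590.
Efficiency = H/L = 2.2546/2.2590 = 99.8%.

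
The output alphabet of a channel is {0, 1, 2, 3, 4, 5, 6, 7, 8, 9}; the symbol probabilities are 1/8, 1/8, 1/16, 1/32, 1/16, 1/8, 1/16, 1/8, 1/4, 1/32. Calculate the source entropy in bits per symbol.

Each probability is a power of 1/2, so log₂(1/p) is an integer.
H = Σ p·log₂(1/p) = 1/8·3 + 1/8·3 + 1/16·4 + 1/32·5 + 1/16·4 + 1/8·3 + 1/16·4 + 1/8·3 + 1/4·2 + 1/32·5 = 3.0625 bits.

3.0625 bits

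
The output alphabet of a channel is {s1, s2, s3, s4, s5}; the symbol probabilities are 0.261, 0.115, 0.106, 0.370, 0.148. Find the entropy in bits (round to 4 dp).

2.1465 bits

H = −Σ pᵢ log₂ pᵢ.
−0.261·log₂(0.261) = 0.5058
−0.115·log₂(0.115) = 0.3588
−0.106·log₂(0.106) = 0.3432
−0.370·log₂(0.370) = 0.5307
−0.148·log₂(0.148) = 0.4079
Sum ≈ 2.1465 → 2.1465 bits.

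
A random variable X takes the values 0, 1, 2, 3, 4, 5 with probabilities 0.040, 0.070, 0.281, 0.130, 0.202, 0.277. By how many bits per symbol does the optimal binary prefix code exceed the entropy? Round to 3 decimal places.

Entropy H = −Σ p log₂ p ≈ 2.3307 bits.
Huffman merges: 1/25+7/100→11/100; 11/100+13/100→6/25; 101/500+6/25→221/500; 277/1000+281/1000→279/500; 221/500+279/500→1. L = 47/20 ≈ 2.3500.
L − H = 2.3500 − 2.3307 = 0.019 bits.

0.019 bits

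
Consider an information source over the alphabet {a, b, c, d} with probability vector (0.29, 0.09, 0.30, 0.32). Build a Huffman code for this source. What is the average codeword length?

2 bits/symbol

Repeatedly combine the two least-probable nodes; the expected code length is the sum of the merged weights.
merge 9/100 + 29/100 → 19/50
merge 3/10 + 8/25 → 31/50
merge 19/50 + 31/50 → 1
L = 19/50 + 31/50 + 1 = 2 bits/symbol.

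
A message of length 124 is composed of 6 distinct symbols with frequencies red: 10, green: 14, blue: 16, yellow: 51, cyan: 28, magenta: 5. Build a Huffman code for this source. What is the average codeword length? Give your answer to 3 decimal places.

2.298 bits/symbol

Probabilities are the counts divided by 124.
Repeatedly combine the two least-probable nodes; the expected code length is the sum of the merged weights.
merge 5/124 + 5/62 → 15/124
merge 7/62 + 15/124 → 29/124
merge 4/31 + 7/31 → 11/31
merge 29/124 + 11/31 → 73/124
merge 51/124 + 73/124 → 1
L = 15/124 + 29/124 + 11/31 + 73/124 + 1 = 285/124 ≈ 2.298 bits/symbol.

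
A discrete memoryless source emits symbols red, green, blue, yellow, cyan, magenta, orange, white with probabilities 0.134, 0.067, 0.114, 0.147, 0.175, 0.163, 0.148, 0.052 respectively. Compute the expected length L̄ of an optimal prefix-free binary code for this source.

2.944 bits/symbol

Repeatedly combine the two least-probable nodes; the expected code length is the sum of the merged weights.
merge 13/250 + 67/1000 → 119/1000
merge 57/500 + 119/1000 → 233/1000
merge 67/500 + 147/1000 → 281/1000
merge 37/250 + 163/1000 → 311/1000
merge 7/40 + 233/1000 → 51/125
merge 281/1000 + 311/1000 → 74/125
merge 51/125 + 74/125 → 1
L = 119/1000 + 233/1000 + 281/1000 + 311/1000 + 51/125 + 74/125 + 1 = 368/125 = 2.944 bits/symbol.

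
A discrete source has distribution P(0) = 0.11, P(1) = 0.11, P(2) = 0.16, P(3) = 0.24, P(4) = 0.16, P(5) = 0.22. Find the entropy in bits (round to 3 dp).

H = −Σ pᵢ log₂ pᵢ.
−0.11·log₂(0.11) = 0.3503
−0.11·log₂(0.11) = 0.3503
−0.16·log₂(0.16) = 0.4230
−0.24·log₂(0.24) = 0.4941
−0.16·log₂(0.16) = 0.4230
−0.22·log₂(0.22) = 0.4806
Sum ≈ 2.5213 → 2.521 bits.

2.521 bits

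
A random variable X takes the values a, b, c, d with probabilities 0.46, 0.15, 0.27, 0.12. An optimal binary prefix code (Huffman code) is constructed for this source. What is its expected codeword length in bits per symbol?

1.81 bits/symbol

Repeatedly combine the two least-probable nodes; the expected code length is the sum of the merged weights.
merge 3/25 + 3/20 → 27/100
merge 27/100 + 27/100 → 27/50
merge 23/50 + 27/50 → 1
L = 27/100 + 27/50 + 1 = 181/100 = 1.81 bits/symbol.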